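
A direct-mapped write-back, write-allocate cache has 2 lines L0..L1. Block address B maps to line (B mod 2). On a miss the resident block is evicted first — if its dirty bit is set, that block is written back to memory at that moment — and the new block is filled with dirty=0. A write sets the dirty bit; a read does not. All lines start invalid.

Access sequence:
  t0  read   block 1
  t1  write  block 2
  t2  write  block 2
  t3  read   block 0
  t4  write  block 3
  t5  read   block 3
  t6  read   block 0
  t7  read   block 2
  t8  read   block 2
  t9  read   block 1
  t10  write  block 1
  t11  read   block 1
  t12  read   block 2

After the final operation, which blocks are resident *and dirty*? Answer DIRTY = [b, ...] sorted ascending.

DIRTY = [1]

0: R B1 → L1 miss [-]
1: W B2 → L0 miss [D]
2: W B2 → L0 hit [D]
3: R B0 → L0 miss wb→B2 [-]
4: W B3 → L1 miss [D]
5: R B3 → L1 hit [D]
6: R B0 → L0 hit [-]
7: R B2 → L0 miss [-]
8: R B2 → L0 hit [-]
9: R B1 → L1 miss wb→B3 [-]
10: W B1 → L1 hit [D]
11: R B1 → L1 hit [D]
12: R B2 → L0 hit [-]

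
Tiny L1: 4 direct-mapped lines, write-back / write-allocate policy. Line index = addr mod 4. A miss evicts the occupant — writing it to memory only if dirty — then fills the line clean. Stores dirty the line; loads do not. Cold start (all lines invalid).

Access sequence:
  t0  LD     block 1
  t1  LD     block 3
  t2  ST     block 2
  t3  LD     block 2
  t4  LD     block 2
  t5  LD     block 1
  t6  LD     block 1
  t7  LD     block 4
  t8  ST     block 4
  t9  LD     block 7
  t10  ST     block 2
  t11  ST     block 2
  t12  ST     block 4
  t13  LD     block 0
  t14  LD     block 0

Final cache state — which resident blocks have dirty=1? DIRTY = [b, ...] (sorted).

DIRTY = [2]

0: R B1 → L1 miss [-]
1: R B3 → L3 miss [-]
2: W B2 → L2 miss [D]
3: R B2 → L2 hit [D]
4: R B2 → L2 hit [D]
5: R B1 → L1 hit [-]
6: R B1 → L1 hit [-]
7: R B4 → L0 miss [-]
8: W B4 → L0 hit [D]
9: R B7 → L3 miss [-]
10: W B2 → L2 hit [D]
11: W B2 → L2 hit [D]
12: W B4 → L0 hit [D]
13: R B0 → L0 miss wb→B4 [-]
14: R B0 → L0 hit [-]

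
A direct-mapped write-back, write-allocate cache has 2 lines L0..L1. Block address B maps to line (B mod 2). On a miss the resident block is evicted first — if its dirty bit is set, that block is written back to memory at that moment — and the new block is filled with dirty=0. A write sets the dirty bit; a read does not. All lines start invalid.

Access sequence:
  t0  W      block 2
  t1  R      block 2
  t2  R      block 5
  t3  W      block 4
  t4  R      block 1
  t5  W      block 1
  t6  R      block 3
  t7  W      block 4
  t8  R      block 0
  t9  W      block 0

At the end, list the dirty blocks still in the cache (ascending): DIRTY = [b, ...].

  0 | W B2 → L0 miss [D]
  1 | R B2 → L0 hit [D]
  2 | R B5 → L1 miss [-]
  3 | W B4 → L0 miss wb→B2 [D]
  4 | R B1 → L1 miss [-]
  5 | W B1 → L1 hit [D]
  6 | R B3 → L1 miss wb→B1 [-]
  7 | W B4 → L0 hit [D]
  8 | R B0 → L0 miss wb→B4 [-]
  9 | W B0 → L0 hit [D]

DIRTY = [0]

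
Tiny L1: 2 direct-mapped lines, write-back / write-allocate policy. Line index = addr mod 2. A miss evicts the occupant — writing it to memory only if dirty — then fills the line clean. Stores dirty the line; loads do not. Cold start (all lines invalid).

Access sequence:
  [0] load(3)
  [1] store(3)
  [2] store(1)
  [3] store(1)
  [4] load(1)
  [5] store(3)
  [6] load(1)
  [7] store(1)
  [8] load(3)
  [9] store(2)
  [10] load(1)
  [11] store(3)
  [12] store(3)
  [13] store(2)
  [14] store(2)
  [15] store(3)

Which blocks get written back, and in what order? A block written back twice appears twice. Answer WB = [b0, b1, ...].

  0 | R B3 → L1 miss [-]
  1 | W B3 → L1 hit [D]
  2 | W B1 → L1 miss wb→B3 [D]
  3 | W B1 → L1 hit [D]
  4 | R B1 → L1 hit [D]
  5 | W B3 → L1 miss wb→B1 [D]
  6 | R B1 → L1 miss wb→B3 [-]
  7 | W B1 → L1 hit [D]
  8 | R B3 → L1 miss wb→B1 [-]
  9 | W B2 → L0 miss [D]
  10 | R B1 → L1 miss [-]
  11 | W B3 → L1 miss [D]
  12 | W B3 → L1 hit [D]
  13 | W B2 → L0 hit [D]
  14 | W B2 → L0 hit [D]
  15 | W B3 → L1 hit [D]

WB = [3, 1, 3, 1]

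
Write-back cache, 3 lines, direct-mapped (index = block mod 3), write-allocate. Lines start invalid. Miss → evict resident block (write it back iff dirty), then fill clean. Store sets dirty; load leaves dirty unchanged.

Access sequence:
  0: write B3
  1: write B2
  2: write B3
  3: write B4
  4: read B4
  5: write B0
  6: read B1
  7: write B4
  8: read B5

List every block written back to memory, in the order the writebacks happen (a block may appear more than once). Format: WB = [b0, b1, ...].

WB = [3, 4, 2]

0: W B3 → L0 miss [D]
1: W B2 → L2 miss [D]
2: W B3 → L0 hit [D]
3: W B4 → L1 miss [D]
4: R B4 → L1 hit [D]
5: W B0 → L0 miss wb→B3 [D]
6: R B1 → L1 miss wb→B4 [-]
7: W B4 → L1 miss [D]
8: R B5 → L2 miss wb→B2 [-]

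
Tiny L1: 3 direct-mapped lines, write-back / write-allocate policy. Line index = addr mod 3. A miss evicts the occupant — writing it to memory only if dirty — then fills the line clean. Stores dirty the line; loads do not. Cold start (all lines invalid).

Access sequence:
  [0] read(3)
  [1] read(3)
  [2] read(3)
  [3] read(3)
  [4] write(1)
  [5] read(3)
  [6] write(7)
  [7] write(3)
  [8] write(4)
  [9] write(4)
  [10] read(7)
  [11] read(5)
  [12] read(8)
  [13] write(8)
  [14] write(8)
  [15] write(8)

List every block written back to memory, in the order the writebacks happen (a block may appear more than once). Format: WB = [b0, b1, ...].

WB = [1, 7, 4]

  0 | R B3 → L0 miss [-]
  1 | R B3 → L0 hit [-]
  2 | R B3 → L0 hit [-]
  3 | R B3 → L0 hit [-]
  4 | W B1 → L1 miss [D]
  5 | R B3 → L0 hit [-]
  6 | W B7 → L1 miss wb→B1 [D]
  7 | W B3 → L0 hit [D]
  8 | W B4 → L1 miss wb→B7 [D]
  9 | W B4 → L1 hit [D]
  10 | R B7 → L1 miss wb→B4 [-]
  11 | R B5 → L2 miss [-]
  12 | R B8 → L2 miss [-]
  13 | W B8 → L2 hit [D]
  14 | W B8 → L2 hit [D]
  15 | W B8 → L2 hit [D]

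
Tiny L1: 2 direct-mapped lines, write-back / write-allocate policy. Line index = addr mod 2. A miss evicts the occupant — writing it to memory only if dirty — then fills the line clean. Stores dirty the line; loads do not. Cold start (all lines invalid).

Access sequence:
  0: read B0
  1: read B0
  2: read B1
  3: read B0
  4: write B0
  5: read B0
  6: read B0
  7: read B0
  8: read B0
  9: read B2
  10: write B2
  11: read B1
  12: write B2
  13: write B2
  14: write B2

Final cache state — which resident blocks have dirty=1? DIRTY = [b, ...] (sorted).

DIRTY = [2]

0: R B0 → L0 miss [-]
1: R B0 → L0 hit [-]
2: R B1 → L1 miss [-]
3: R B0 → L0 hit [-]
4: W B0 → L0 hit [D]
5: R B0 → L0 hit [D]
6: R B0 → L0 hit [D]
7: R B0 → L0 hit [D]
8: R B0 → L0 hit [D]
9: R B2 → L0 miss wb→B0 [-]
10: W B2 → L0 hit [D]
11: R B1 → L1 hit [-]
12: W B2 → L0 hit [D]
13: W B2 → L0 hit [D]
14: W B2 → L0 hit [D]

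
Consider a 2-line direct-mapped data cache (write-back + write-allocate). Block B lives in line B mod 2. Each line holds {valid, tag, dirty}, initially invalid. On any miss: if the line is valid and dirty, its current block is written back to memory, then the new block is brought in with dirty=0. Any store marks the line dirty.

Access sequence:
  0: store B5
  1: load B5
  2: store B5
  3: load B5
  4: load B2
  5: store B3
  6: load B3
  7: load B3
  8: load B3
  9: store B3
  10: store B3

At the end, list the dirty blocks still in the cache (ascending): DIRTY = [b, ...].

0: W B5 -> L1 miss  d=D]
1: R B5 -> L1 hit  d=D]
2: W B5 -> L1 hit  d=D]
3: R B5 -> L1 hit  d=D]
4: R B2 -> L0 miss  d=-]
5: W B3 -> L1 miss wb->B5  d=D]
6: R B3 -> L1 hit  d=D]
7: R B3 -> L1 hit  d=D]
8: R B3 -> L1 hit  d=D]
9: W B3 -> L1 hit  d=D]
10: W B3 -> L1 hit  d=D]

DIRTY = [3]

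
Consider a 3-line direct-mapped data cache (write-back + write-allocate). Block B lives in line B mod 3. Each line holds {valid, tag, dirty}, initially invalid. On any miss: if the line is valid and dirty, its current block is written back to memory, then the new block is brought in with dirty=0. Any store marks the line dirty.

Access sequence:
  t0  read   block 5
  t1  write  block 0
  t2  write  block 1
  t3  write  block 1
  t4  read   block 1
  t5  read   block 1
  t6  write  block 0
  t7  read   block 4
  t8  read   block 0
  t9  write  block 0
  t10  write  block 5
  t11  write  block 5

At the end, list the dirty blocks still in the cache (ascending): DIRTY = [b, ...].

DIRTY = [0, 5]

0: R B5 -> L2 miss  d=-]
1: W B0 -> L0 miss  d=D]
2: W B1 -> L1 miss  d=D]
3: W B1 -> L1 hit  d=D]
4: R B1 -> L1 hit  d=D]
5: R B1 -> L1 hit  d=D]
6: W B0 -> L0 hit  d=D]
7: R B4 -> L1 miss wb->B1  d=-]
8: R B0 -> L0 hit  d=D]
9: W B0 -> L0 hit  d=D]
10: W B5 -> L2 hit  d=D]
11: W B5 -> L2 hit  d=D]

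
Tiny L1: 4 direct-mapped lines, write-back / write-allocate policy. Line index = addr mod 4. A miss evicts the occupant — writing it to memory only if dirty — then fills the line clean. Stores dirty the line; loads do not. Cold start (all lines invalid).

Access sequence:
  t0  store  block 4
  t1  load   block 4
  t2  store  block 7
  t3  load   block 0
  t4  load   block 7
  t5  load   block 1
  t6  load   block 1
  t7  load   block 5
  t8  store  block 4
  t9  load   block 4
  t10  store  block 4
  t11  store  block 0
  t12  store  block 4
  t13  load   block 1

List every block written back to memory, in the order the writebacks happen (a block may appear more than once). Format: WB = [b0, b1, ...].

  0 | W B4 → L0 miss [D]
  1 | R B4 → L0 hit [D]
  2 | W B7 → L3 miss [D]
  3 | R B0 → L0 miss wb→B4 [-]
  4 | R B7 → L3 hit [D]
  5 | R B1 → L1 miss [-]
  6 | R B1 → L1 hit [-]
  7 | R B5 → L1 miss [-]
  8 | W B4 → L0 miss [D]
  9 | R B4 → L0 hit [D]
  10 | W B4 → L0 hit [D]
  11 | W B0 → L0 miss wb→B4 [D]
  12 | W B4 → L0 miss wb→B0 [D]
  13 | R B1 → L1 miss [-]

WB = [4, 4, 0]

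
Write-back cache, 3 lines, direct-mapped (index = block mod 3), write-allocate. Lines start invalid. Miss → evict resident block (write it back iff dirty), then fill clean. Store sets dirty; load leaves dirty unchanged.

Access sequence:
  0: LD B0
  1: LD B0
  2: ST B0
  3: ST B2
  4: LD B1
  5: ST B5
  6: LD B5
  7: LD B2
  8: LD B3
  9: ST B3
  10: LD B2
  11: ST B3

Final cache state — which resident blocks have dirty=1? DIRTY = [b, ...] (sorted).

DIRTY = [3]

0: R B0 -> L0 miss  d=-]
1: R B0 -> L0 hit  d=-]
2: W B0 -> L0 hit  d=D]
3: W B2 -> L2 miss  d=D]
4: R B1 -> L1 miss  d=-]
5: W B5 -> L2 miss wb->B2  d=D]
6: R B5 -> L2 hit  d=D]
7: R B2 -> L2 miss wb->B5  d=-]
8: R B3 -> L0 miss wb->B0  d=-]
9: W B3 -> L0 hit  d=D]
10: R B2 -> L2 hit  d=-]
11: W B3 -> L0 hit  d=D]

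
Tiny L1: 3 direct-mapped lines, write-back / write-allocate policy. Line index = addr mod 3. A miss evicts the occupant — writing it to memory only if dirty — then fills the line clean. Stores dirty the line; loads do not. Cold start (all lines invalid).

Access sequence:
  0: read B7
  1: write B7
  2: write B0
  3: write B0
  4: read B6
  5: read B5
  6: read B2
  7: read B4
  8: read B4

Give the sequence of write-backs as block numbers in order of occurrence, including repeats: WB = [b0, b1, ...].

0: R B7 -> L1 miss  d=-]
1: W B7 -> L1 hit  d=D]
2: W B0 -> L0 miss  d=D]
3: W B0 -> L0 hit  d=D]
4: R B6 -> L0 miss wb->B0  d=-]
5: R B5 -> L2 miss  d=-]
6: R B2 -> L2 miss  d=-]
7: R B4 -> L1 miss wb->B7  d=-]
8: R B4 -> L1 hit  d=-]

WB = [0, 7]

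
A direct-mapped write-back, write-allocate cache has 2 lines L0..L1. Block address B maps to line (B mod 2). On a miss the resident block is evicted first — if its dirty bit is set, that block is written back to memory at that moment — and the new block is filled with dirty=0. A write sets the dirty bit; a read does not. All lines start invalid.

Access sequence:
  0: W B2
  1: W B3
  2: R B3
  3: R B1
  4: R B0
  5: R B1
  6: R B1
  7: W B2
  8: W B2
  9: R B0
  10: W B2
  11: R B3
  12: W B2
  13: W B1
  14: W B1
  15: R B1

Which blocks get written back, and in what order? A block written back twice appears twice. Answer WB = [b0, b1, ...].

0: W B2 → L0 miss [D]
1: W B3 → L1 miss [D]
2: R B3 → L1 hit [D]
3: R B1 → L1 miss wb→B3 [-]
4: R B0 → L0 miss wb→B2 [-]
5: R B1 → L1 hit [-]
6: R B1 → L1 hit [-]
7: W B2 → L0 miss [D]
8: W B2 → L0 hit [D]
9: R B0 → L0 miss wb→B2 [-]
10: W B2 → L0 miss [D]
11: R B3 → L1 miss [-]
12: W B2 → L0 hit [D]
13: W B1 → L1 miss [D]
14: W B1 → L1 hit [D]
15: R B1 → L1 hit [D]

WB = [3, 2, 2]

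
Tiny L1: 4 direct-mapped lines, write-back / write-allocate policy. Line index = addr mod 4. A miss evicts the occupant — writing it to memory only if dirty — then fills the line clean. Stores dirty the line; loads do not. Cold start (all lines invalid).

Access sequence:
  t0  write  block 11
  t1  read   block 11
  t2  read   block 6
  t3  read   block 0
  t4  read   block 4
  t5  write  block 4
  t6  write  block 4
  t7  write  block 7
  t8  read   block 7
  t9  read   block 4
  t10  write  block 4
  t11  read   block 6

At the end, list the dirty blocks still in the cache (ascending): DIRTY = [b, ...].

DIRTY = [4, 7]

0: W B11 -> L3 miss  d=D]
1: R B11 -> L3 hit  d=D]
2: R B6 -> L2 miss  d=-]
3: R B0 -> L0 miss  d=-]
4: R B4 -> L0 miss  d=-]
5: W B4 -> L0 hit  d=D]
6: W B4 -> L0 hit  d=D]
7: W B7 -> L3 miss wb->B11  d=D]
8: R B7 -> L3 hit  d=D]
9: R B4 -> L0 hit  d=D]
10: W B4 -> L0 hit  d=D]
11: R B6 -> L2 hit  d=-]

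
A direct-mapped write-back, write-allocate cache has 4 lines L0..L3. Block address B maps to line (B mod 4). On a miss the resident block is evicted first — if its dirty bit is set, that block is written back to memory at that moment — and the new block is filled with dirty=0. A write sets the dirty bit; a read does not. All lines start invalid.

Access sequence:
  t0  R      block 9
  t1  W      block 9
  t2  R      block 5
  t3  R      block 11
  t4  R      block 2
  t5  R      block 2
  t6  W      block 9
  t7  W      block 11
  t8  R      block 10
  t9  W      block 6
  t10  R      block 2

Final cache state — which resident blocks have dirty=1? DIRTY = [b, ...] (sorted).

DIRTY = [9, 11]

0: R B9 → L1 miss [-]
1: W B9 → L1 hit [D]
2: R B5 → L1 miss wb→B9 [-]
3: R B11 → L3 miss [-]
4: R B2 → L2 miss [-]
5: R B2 → L2 hit [-]
6: W B9 → L1 miss [D]
7: W B11 → L3 hit [D]
8: R B10 → L2 miss [-]
9: W B6 → L2 miss [D]
10: R B2 → L2 miss wb→B6 [-]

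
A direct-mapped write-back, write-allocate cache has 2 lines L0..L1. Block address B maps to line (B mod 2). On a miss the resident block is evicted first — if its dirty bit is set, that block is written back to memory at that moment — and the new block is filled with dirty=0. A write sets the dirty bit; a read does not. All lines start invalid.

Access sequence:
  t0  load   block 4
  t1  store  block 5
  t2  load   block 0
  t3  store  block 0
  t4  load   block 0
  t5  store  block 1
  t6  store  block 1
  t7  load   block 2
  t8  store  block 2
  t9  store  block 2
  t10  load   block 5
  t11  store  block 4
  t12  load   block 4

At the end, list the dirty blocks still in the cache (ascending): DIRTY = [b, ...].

  0 | R B4 → L0 miss [-]
  1 | W B5 → L1 miss [D]
  2 | R B0 → L0 miss [-]
  3 | W B0 → L0 hit [D]
  4 | R B0 → L0 hit [D]
  5 | W B1 → L1 miss wb→B5 [D]
  6 | W B1 → L1 hit [D]
  7 | R B2 → L0 miss wb→B0 [-]
  8 | W B2 → L0 hit [D]
  9 | W B2 → L0 hit [D]
  10 | R B5 → L1 miss wb→B1 [-]
  11 | W B4 → L0 miss wb→B2 [D]
  12 | R B4 → L0 hit [D]

DIRTY = [4]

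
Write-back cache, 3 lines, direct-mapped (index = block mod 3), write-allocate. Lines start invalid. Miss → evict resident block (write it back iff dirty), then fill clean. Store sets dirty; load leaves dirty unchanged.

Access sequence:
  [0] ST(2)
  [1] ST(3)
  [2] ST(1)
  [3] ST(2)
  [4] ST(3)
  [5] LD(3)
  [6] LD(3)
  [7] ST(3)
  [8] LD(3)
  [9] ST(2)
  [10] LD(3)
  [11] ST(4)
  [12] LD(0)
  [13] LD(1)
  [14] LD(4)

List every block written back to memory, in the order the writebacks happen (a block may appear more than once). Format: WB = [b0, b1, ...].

WB = [1, 3, 4]

0: W B2 -> L2 miss  d=D]
1: W B3 -> L0 miss  d=D]
2: W B1 -> L1 miss  d=D]
3: W B2 -> L2 hit  d=D]
4: W B3 -> L0 hit  d=D]
5: R B3 -> L0 hit  d=D]
6: R B3 -> L0 hit  d=D]
7: W B3 -> L0 hit  d=D]
8: R B3 -> L0 hit  d=D]
9: W B2 -> L2 hit  d=D]
10: R B3 -> L0 hit  d=D]
11: W B4 -> L1 miss wb->B1  d=D]
12: R B0 -> L0 miss wb->B3  d=-]
13: R B1 -> L1 miss wb->B4  d=-]
14: R B4 -> L1 miss  d=-]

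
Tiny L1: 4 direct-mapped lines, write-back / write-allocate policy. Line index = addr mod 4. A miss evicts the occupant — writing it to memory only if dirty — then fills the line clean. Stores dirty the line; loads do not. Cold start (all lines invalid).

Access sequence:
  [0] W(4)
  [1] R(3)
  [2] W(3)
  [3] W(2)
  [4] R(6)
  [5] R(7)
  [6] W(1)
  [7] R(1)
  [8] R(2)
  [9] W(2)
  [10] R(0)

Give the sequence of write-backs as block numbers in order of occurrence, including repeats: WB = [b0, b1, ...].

0: W B4 -> L0 miss  d=D]
1: R B3 -> L3 miss  d=-]
2: W B3 -> L3 hit  d=D]
3: W B2 -> L2 miss  d=D]
4: R B6 -> L2 miss wb->B2  d=-]
5: R B7 -> L3 miss wb->B3  d=-]
6: W B1 -> L1 miss  d=D]
7: R B1 -> L1 hit  d=D]
8: R B2 -> L2 miss  d=-]
9: W B2 -> L2 hit  d=D]
10: R B0 -> L0 miss wb->B4  d=-]

WB = [2, 3, 4]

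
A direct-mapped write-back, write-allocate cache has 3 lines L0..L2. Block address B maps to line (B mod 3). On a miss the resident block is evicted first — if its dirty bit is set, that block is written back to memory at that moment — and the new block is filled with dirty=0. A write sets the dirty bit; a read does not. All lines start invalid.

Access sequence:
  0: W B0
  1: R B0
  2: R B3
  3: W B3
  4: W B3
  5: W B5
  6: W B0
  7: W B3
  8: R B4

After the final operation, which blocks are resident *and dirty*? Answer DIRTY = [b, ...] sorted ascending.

0: W B0 -> L0 miss  d=D]
1: R B0 -> L0 hit  d=D]
2: R B3 -> L0 miss wb->B0  d=-]
3: W B3 -> L0 hit  d=D]
4: W B3 -> L0 hit  d=D]
5: W B5 -> L2 miss  d=D]
6: W B0 -> L0 miss wb->B3  d=D]
7: W B3 -> L0 miss wb->B0  d=D]
8: R B4 -> L1 miss  d=-]

DIRTY = [3, 5]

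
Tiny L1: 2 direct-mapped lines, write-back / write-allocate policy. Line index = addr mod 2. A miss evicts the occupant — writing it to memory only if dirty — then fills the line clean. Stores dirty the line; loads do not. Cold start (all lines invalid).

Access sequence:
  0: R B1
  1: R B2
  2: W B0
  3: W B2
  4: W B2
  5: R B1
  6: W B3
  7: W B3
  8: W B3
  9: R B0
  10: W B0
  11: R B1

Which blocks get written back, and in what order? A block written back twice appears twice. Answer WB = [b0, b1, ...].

WB = [0, 2, 3]

0: R B1 -> L1 miss  d=-]
1: R B2 -> L0 miss  d=-]
2: W B0 -> L0 miss  d=D]
3: W B2 -> L0 miss wb->B0  d=D]
4: W B2 -> L0 hit  d=D]
5: R B1 -> L1 hit  d=-]
6: W B3 -> L1 miss  d=D]
7: W B3 -> L1 hit  d=D]
8: W B3 -> L1 hit  d=D]
9: R B0 -> L0 miss wb->B2  d=-]
10: W B0 -> L0 hit  d=D]
11: R B1 -> L1 miss wb->B3  d=-]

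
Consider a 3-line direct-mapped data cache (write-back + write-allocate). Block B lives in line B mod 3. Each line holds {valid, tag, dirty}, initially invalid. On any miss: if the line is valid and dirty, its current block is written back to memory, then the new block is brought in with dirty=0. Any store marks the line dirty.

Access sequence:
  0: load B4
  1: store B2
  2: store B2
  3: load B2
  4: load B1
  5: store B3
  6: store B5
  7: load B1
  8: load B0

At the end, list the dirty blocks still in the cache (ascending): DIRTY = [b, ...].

DIRTY = [5]

0: R B4 -> L1 miss  d=-]
1: W B2 -> L2 miss  d=D]
2: W B2 -> L2 hit  d=D]
3: R B2 -> L2 hit  d=D]
4: R B1 -> L1 miss  d=-]
5: W B3 -> L0 miss  d=D]
6: W B5 -> L2 miss wb->B2  d=D]
7: R B1 -> L1 hit  d=-]
8: R B0 -> L0 miss wb->B3  d=-]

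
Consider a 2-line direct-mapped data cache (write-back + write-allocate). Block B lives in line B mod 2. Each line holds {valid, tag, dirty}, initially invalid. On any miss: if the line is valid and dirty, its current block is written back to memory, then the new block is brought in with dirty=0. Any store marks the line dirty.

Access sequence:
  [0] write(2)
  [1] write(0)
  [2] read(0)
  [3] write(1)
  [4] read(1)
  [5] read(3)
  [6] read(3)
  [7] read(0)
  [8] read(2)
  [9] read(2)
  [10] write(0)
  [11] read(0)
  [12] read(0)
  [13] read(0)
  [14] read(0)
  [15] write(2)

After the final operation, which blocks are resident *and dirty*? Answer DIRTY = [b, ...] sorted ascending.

DIRTY = [2]

0: W B2 → L0 miss [D]
1: W B0 → L0 miss wb→B2 [D]
2: R B0 → L0 hit [D]
3: W B1 → L1 miss [D]
4: R B1 → L1 hit [D]
5: R B3 → L1 miss wb→B1 [-]
6: R B3 → L1 hit [-]
7: R B0 → L0 hit [D]
8: R B2 → L0 miss wb→B0 [-]
9: R B2 → L0 hit [-]
10: W B0 → L0 miss [D]
11: R B0 → L0 hit [D]
12: R B0 → L0 hit [D]
13: R B0 → L0 hit [D]
14: R B0 → L0 hit [D]
15: W B2 → L0 miss wb→B0 [D]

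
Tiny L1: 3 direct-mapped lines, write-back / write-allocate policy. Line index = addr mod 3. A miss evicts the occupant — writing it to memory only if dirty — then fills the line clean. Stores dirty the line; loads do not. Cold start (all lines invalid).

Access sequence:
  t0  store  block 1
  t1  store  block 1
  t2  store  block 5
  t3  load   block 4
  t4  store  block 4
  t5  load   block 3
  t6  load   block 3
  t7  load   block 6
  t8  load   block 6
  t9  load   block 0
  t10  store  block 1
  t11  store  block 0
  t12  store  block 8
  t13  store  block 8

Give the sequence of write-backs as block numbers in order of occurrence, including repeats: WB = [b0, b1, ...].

  0 | W B1 → L1 miss [D]
  1 | W B1 → L1 hit [D]
  2 | W B5 → L2 miss [D]
  3 | R B4 → L1 miss wb→B1 [-]
  4 | W B4 → L1 hit [D]
  5 | R B3 → L0 miss [-]
  6 | R B3 → L0 hit [-]
  7 | R B6 → L0 miss [-]
  8 | R B6 → L0 hit [-]
  9 | R B0 → L0 miss [-]
  10 | W B1 → L1 miss wb→B4 [D]
  11 | W B0 → L0 hit [D]
  12 | W B8 → L2 miss wb→B5 [D]
  13 | W B8 → L2 hit [D]

WB = [1, 4, 5]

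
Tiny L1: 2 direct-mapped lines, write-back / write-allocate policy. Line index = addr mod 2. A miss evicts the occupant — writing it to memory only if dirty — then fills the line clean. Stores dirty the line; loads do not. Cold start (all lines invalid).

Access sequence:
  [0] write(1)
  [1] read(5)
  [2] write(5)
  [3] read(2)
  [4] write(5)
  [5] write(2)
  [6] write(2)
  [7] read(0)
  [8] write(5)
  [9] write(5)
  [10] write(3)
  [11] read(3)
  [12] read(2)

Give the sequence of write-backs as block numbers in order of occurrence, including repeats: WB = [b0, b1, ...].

0: W B1 -> L1 miss  d=D]
1: R B5 -> L1 miss wb->B1  d=-]
2: W B5 -> L1 hit  d=D]
3: R B2 -> L0 miss  d=-]
4: W B5 -> L1 hit  d=D]
5: W B2 -> L0 hit  d=D]
6: W B2 -> L0 hit  d=D]
7: R B0 -> L0 miss wb->B2  d=-]
8: W B5 -> L1 hit  d=D]
9: W B5 -> L1 hit  d=D]
10: W B3 -> L1 miss wb->B5  d=D]
11: R B3 -> L1 hit  d=D]
12: R B2 -> L0 miss  d=-]

WB = [1, 2, 5]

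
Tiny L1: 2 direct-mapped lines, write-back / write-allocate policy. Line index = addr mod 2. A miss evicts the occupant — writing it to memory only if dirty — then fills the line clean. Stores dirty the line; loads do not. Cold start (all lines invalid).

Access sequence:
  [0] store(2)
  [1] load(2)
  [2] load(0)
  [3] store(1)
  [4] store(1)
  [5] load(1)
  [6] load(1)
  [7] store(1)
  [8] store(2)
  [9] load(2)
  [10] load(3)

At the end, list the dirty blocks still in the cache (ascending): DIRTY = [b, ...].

DIRTY = [2]

0: W B2 → L0 miss [D]
1: R B2 → L0 hit [D]
2: R B0 → L0 miss wb→B2 [-]
3: W B1 → L1 miss [D]
4: W B1 → L1 hit [D]
5: R B1 → L1 hit [D]
6: R B1 → L1 hit [D]
7: W B1 → L1 hit [D]
8: W B2 → L0 miss [D]
9: R B2 → L0 hit [D]
10: R B3 → L1 miss wb→B1 [-]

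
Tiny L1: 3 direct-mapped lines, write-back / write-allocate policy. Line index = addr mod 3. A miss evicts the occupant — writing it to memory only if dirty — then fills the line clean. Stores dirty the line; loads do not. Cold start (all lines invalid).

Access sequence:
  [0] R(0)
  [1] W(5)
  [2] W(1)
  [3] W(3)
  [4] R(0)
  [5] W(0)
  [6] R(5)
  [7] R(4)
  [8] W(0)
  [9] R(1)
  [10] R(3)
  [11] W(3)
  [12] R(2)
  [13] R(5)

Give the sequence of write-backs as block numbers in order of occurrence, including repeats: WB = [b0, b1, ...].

WB = [3, 1, 0, 5]

  0 | R B0 → L0 miss [-]
  1 | W B5 → L2 miss [D]
  2 | W B1 → L1 miss [D]
  3 | W B3 → L0 miss [D]
  4 | R B0 → L0 miss wb→B3 [-]
  5 | W B0 → L0 hit [D]
  6 | R B5 → L2 hit [D]
  7 | R B4 → L1 miss wb→B1 [-]
  8 | W B0 → L0 hit [D]
  9 | R B1 → L1 miss [-]
  10 | R B3 → L0 miss wb→B0 [-]
  11 | W B3 → L0 hit [D]
  12 | R B2 → L2 miss wb→B5 [-]
  13 | R B5 → L2 miss [-]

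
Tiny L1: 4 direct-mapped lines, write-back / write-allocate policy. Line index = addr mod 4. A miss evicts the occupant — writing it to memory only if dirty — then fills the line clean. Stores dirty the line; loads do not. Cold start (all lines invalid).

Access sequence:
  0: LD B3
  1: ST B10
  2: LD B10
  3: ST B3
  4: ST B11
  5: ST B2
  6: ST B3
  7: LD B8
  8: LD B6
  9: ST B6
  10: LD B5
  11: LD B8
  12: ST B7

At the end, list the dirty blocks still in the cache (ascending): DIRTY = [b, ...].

DIRTY = [6, 7]

0: R B3 -> L3 miss  d=-]
1: W B10 -> L2 miss  d=D]
2: R B10 -> L2 hit  d=D]
3: W B3 -> L3 hit  d=D]
4: W B11 -> L3 miss wb->B3  d=D]
5: W B2 -> L2 miss wb->B10  d=D]
6: W B3 -> L3 miss wb->B11  d=D]
7: R B8 -> L0 miss  d=-]
8: R B6 -> L2 miss wb->B2  d=-]
9: W B6 -> L2 hit  d=D]
10: R B5 -> L1 miss  d=-]
11: R B8 -> L0 hit  d=-]
12: W B7 -> L3 miss wb->B3  d=D]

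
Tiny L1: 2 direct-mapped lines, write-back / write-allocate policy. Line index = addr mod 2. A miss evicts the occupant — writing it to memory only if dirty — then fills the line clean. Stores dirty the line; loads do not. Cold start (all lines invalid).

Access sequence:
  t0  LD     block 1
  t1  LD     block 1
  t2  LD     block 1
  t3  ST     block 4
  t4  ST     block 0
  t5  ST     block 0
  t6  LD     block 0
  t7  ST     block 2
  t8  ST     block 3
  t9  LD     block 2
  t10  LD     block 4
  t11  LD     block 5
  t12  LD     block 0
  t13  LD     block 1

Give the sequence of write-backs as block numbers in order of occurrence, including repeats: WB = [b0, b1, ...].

WB = [4, 0, 2, 3]

0: R B1 → L1 miss [-]
1: R B1 → L1 hit [-]
2: R B1 → L1 hit [-]
3: W B4 → L0 miss [D]
4: W B0 → L0 miss wb→B4 [D]
5: W B0 → L0 hit [D]
6: R B0 → L0 hit [D]
7: W B2 → L0 miss wb→B0 [D]
8: W B3 → L1 miss [D]
9: R B2 → L0 hit [D]
10: R B4 → L0 miss wb→B2 [-]
11: R B5 → L1 miss wb→B3 [-]
12: R B0 → L0 miss [-]
13: R B1 → L1 miss [-]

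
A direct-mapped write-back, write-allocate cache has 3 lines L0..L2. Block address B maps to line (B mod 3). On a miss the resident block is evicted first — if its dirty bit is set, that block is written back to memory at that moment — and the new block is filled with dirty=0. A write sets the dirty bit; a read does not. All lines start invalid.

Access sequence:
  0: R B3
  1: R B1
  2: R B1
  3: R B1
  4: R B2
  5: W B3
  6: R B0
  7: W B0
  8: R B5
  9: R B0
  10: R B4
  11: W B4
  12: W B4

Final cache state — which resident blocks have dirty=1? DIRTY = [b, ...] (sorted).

DIRTY = [0, 4]

0: R B3 → L0 miss [-]
1: R B1 → L1 miss [-]
2: R B1 → L1 hit [-]
3: R B1 → L1 hit [-]
4: R B2 → L2 miss [-]
5: W B3 → L0 hit [D]
6: R B0 → L0 miss wb→B3 [-]
7: W B0 → L0 hit [D]
8: R B5 → L2 miss [-]
9: R B0 → L0 hit [D]
10: R B4 → L1 miss [-]
11: W B4 → L1 hit [D]
12: W B4 → L1 hit [D]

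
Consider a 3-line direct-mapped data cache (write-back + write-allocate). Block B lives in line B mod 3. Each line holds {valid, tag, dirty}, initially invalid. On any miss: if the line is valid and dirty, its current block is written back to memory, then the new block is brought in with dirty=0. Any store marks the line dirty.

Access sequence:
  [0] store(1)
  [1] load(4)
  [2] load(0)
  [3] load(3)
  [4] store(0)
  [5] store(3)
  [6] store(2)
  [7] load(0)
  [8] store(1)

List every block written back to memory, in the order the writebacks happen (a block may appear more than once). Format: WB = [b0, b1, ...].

  0 | W B1 → L1 miss [D]
  1 | R B4 → L1 miss wb→B1 [-]
  2 | R B0 → L0 miss [-]
  3 | R B3 → L0 miss [-]
  4 | W B0 → L0 miss [D]
  5 | W B3 → L0 miss wb→B0 [D]
  6 | W B2 → L2 miss [D]
  7 | R B0 → L0 miss wb→B3 [-]
  8 | W B1 → L1 miss [D]

WB = [1, 0, 3]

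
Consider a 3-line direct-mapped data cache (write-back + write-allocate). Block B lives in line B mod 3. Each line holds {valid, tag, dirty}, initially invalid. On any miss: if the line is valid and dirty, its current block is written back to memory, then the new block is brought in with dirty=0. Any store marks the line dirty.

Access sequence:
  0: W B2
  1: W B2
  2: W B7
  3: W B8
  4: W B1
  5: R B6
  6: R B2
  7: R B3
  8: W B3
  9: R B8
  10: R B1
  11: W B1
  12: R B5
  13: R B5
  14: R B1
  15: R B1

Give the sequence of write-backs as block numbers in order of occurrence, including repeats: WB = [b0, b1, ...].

0: W B2 → L2 miss [D]
1: W B2 → L2 hit [D]
2: W B7 → L1 miss [D]
3: W B8 → L2 miss wb→B2 [D]
4: W B1 → L1 miss wb→B7 [D]
5: R B6 → L0 miss [-]
6: R B2 → L2 miss wb→B8 [-]
7: R B3 → L0 miss [-]
8: W B3 → L0 hit [D]
9: R B8 → L2 miss [-]
10: R B1 → L1 hit [D]
11: W B1 → L1 hit [D]
12: R B5 → L2 miss [-]
13: R B5 → L2 hit [-]
14: R B1 → L1 hit [D]
15: R B1 → L1 hit [D]

WB = [2, 7, 8]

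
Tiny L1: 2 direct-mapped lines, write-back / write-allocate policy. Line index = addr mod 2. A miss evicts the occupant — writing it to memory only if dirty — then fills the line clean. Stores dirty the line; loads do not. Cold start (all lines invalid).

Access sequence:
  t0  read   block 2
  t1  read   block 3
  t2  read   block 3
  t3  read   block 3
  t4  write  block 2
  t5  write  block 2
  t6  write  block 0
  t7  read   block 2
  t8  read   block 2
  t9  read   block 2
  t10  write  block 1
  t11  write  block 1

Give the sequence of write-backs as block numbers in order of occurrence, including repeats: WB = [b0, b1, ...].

  0 | R B2 → L0 miss [-]
  1 | R B3 → L1 miss [-]
  2 | R B3 → L1 hit [-]
  3 | R B3 → L1 hit [-]
  4 | W B2 → L0 hit [D]
  5 | W B2 → L0 hit [D]
  6 | W B0 → L0 miss wb→B2 [D]
  7 | R B2 → L0 miss wb→B0 [-]
  8 | R B2 → L0 hit [-]
  9 | R B2 → L0 hit [-]
  10 | W B1 → L1 miss [D]
  11 | W B1 → L1 hit [D]

WB = [2, 0]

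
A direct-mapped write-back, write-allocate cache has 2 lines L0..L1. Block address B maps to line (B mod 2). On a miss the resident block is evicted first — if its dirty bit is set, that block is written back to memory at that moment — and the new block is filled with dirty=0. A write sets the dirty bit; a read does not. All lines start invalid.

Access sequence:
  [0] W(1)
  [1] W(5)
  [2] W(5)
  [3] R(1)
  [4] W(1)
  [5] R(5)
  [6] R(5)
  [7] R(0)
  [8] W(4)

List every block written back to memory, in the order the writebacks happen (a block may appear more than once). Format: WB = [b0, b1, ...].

  0 | W B1 → L1 miss [D]
  1 | W B5 → L1 miss wb→B1 [D]
  2 | W B5 → L1 hit [D]
  3 | R B1 → L1 miss wb→B5 [-]
  4 | W B1 → L1 hit [D]
  5 | R B5 → L1 miss wb→B1 [-]
  6 | R B5 → L1 hit [-]
  7 | R B0 → L0 miss [-]
  8 | W B4 → L0 miss [D]

WB = [1, 5, 1]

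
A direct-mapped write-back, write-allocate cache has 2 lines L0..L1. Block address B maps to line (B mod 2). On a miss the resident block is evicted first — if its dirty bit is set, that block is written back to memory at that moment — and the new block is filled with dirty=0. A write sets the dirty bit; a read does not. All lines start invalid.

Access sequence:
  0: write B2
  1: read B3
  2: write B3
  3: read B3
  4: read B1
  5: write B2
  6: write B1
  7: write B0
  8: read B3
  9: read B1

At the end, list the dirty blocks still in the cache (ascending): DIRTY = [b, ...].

DIRTY = [0]

0: W B2 -> L0 miss  d=D]
1: R B3 -> L1 miss  d=-]
2: W B3 -> L1 hit  d=D]
3: R B3 -> L1 hit  d=D]
4: R B1 -> L1 miss wb->B3  d=-]
5: W B2 -> L0 hit  d=D]
6: W B1 -> L1 hit  d=D]
7: W B0 -> L0 miss wb->B2  d=D]
8: R B3 -> L1 miss wb->B1  d=-]
9: R B1 -> L1 miss  d=-]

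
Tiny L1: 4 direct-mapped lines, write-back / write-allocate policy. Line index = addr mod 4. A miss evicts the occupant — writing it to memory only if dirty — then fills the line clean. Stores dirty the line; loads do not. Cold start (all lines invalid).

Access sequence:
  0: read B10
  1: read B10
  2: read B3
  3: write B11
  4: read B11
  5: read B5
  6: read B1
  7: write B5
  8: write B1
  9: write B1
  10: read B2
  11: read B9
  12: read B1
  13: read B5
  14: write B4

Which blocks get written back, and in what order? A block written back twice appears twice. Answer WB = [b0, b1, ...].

WB = [5, 1]

0: R B10 -> L2 miss  d=-]
1: R B10 -> L2 hit  d=-]
2: R B3 -> L3 miss  d=-]
3: W B11 -> L3 miss  d=D]
4: R B11 -> L3 hit  d=D]
5: R B5 -> L1 miss  d=-]
6: R B1 -> L1 miss  d=-]
7: W B5 -> L1 miss  d=D]
8: W B1 -> L1 miss wb->B5  d=D]
9: W B1 -> L1 hit  d=D]
10: R B2 -> L2 miss  d=-]
11: R B9 -> L1 miss wb->B1  d=-]
12: R B1 -> L1 miss  d=-]
13: R B5 -> L1 miss  d=-]
14: W B4 -> L0 miss  d=D]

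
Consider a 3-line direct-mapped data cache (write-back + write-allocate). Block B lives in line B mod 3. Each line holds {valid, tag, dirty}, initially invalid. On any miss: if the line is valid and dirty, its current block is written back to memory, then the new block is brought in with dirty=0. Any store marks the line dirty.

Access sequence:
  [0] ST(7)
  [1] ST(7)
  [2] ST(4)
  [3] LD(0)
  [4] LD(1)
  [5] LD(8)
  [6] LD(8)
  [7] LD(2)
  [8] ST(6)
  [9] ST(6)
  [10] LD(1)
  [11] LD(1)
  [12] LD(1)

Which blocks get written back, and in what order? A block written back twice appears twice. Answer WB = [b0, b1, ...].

WB = [7, 4]

0: W B7 -> L1 miss  d=D]
1: W B7 -> L1 hit  d=D]
2: W B4 -> L1 miss wb->B7  d=D]
3: R B0 -> L0 miss  d=-]
4: R B1 -> L1 miss wb->B4  d=-]
5: R B8 -> L2 miss  d=-]
6: R B8 -> L2 hit  d=-]
7: R B2 -> L2 miss  d=-]
8: W B6 -> L0 miss  d=D]
9: W B6 -> L0 hit  d=D]
10: R B1 -> L1 hit  d=-]
11: R B1 -> L1 hit  d=-]
12: R B1 -> L1 hit  d=-]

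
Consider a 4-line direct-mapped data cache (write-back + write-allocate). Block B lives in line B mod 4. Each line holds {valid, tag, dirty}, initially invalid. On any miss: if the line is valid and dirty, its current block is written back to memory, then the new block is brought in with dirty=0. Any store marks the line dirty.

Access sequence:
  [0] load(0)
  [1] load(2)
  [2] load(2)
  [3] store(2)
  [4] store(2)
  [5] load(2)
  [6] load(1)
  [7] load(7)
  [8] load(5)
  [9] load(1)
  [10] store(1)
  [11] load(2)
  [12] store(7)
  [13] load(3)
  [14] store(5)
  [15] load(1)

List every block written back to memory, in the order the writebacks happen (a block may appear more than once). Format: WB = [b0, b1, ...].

WB = [7, 1, 5]

0: R B0 → L0 miss [-]
1: R B2 → L2 miss [-]
2: R B2 → L2 hit [-]
3: W B2 → L2 hit [D]
4: W B2 → L2 hit [D]
5: R B2 → L2 hit [D]
6: R B1 → L1 miss [-]
7: R B7 → L3 miss [-]
8: R B5 → L1 miss [-]
9: R B1 → L1 miss [-]
10: W B1 → L1 hit [D]
11: R B2 → L2 hit [D]
12: W B7 → L3 hit [D]
13: R B3 → L3 miss wb→B7 [-]
14: W B5 → L1 miss wb→B1 [D]
15: R B1 → L1 miss wb→B5 [-]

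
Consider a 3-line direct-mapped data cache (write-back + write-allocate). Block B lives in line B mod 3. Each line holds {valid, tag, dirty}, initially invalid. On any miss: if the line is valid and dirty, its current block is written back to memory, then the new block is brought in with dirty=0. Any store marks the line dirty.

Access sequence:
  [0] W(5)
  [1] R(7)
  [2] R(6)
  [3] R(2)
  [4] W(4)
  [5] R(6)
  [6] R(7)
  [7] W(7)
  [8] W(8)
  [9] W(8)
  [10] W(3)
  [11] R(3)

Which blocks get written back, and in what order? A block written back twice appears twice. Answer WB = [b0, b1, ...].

  0 | W B5 → L2 miss [D]
  1 | R B7 → L1 miss [-]
  2 | R B6 → L0 miss [-]
  3 | R B2 → L2 miss wb→B5 [-]
  4 | W B4 → L1 miss [D]
  5 | R B6 → L0 hit [-]
  6 | R B7 → L1 miss wb→B4 [-]
  7 | W B7 → L1 hit [D]
  8 | W B8 → L2 miss [D]
  9 | W B8 → L2 hit [D]
  10 | W B3 → L0 miss [D]
  11 | R B3 → L0 hit [D]

WB = [5, 4]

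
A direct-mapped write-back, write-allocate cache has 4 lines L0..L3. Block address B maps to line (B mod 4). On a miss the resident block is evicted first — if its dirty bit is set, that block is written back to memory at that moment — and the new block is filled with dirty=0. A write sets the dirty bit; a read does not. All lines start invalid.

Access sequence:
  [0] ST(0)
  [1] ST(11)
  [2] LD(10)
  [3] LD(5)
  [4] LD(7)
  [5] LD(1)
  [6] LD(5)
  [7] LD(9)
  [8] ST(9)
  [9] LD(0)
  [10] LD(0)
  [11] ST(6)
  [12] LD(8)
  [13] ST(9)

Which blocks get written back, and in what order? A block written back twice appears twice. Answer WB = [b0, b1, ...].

WB = [11, 0]

  0 | W B0 → L0 miss [D]
  1 | W B11 → L3 miss [D]
  2 | R B10 → L2 miss [-]
  3 | R B5 → L1 miss [-]
  4 | R B7 → L3 miss wb→B11 [-]
  5 | R B1 → L1 miss [-]
  6 | R B5 → L1 miss [-]
  7 | R B9 → L1 miss [-]
  8 | W B9 → L1 hit [D]
  9 | R B0 → L0 hit [D]
  10 | R B0 → L0 hit [D]
  11 | W B6 → L2 miss [D]
  12 | R B8 → L0 miss wb→B0 [-]
  13 | W B9 → L1 hit [D]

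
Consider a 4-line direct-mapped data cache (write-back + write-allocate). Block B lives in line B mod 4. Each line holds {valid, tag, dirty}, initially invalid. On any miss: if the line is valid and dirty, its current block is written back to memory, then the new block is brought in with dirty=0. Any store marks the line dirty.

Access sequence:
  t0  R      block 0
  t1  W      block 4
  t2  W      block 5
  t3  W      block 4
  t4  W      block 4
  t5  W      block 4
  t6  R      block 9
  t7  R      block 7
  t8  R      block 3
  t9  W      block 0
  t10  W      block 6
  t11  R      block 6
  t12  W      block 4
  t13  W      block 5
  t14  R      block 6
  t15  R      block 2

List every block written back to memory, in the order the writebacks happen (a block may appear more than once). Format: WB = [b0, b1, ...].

WB = [5, 4, 0, 6]

0: R B0 -> L0 miss  d=-]
1: W B4 -> L0 miss  d=D]
2: W B5 -> L1 miss  d=D]
3: W B4 -> L0 hit  d=D]
4: W B4 -> L0 hit  d=D]
5: W B4 -> L0 hit  d=D]
6: R B9 -> L1 miss wb->B5  d=-]
7: R B7 -> L3 miss  d=-]
8: R B3 -> L3 miss  d=-]
9: W B0 -> L0 miss wb->B4  d=D]
10: W B6 -> L2 miss  d=D]
11: R B6 -> L2 hit  d=D]
12: W B4 -> L0 miss wb->B0  d=D]
13: W B5 -> L1 miss  d=D]
14: R B6 -> L2 hit  d=D]
15: R B2 -> L2 miss wb->B6  d=-]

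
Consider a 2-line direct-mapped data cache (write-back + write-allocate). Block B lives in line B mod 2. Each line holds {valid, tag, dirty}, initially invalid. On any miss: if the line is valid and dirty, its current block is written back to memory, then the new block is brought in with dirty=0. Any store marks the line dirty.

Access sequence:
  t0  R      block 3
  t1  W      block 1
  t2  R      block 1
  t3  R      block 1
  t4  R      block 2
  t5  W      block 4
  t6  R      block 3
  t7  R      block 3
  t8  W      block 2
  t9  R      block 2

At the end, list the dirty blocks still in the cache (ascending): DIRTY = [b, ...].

0: R B3 → L1 miss [-]
1: W B1 → L1 miss [D]
2: R B1 → L1 hit [D]
3: R B1 → L1 hit [D]
4: R B2 → L0 miss [-]
5: W B4 → L0 miss [D]
6: R B3 → L1 miss wb→B1 [-]
7: R B3 → L1 hit [-]
8: W B2 → L0 miss wb→B4 [D]
9: R B2 → L0 hit [D]

DIRTY = [2]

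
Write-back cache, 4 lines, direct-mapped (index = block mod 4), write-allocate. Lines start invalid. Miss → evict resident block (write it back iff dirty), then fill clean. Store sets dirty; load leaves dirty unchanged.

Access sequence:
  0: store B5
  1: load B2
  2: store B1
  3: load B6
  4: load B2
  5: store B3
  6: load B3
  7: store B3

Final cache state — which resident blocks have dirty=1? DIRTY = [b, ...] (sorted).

DIRTY = [1, 3]

  0 | W B5 → L1 miss [D]
  1 | R B2 → L2 miss [-]
  2 | W B1 → L1 miss wb→B5 [D]
  3 | R B6 → L2 miss [-]
  4 | R B2 → L2 miss [-]
  5 | W B3 → L3 miss [D]
  6 | R B3 → L3 hit [D]
  7 | W B3 → L3 hit [D]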